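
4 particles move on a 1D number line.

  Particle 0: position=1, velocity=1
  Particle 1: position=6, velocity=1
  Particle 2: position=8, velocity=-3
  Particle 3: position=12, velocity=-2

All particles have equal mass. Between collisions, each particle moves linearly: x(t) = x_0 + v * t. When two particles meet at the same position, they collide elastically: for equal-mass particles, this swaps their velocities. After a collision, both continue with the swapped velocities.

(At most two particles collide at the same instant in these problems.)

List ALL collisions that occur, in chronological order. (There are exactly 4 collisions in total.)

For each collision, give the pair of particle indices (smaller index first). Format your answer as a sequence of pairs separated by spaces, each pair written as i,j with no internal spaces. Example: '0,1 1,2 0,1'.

Collision at t=1/2: particles 1 and 2 swap velocities; positions: p0=3/2 p1=13/2 p2=13/2 p3=11; velocities now: v0=1 v1=-3 v2=1 v3=-2
Collision at t=7/4: particles 0 and 1 swap velocities; positions: p0=11/4 p1=11/4 p2=31/4 p3=17/2; velocities now: v0=-3 v1=1 v2=1 v3=-2
Collision at t=2: particles 2 and 3 swap velocities; positions: p0=2 p1=3 p2=8 p3=8; velocities now: v0=-3 v1=1 v2=-2 v3=1
Collision at t=11/3: particles 1 and 2 swap velocities; positions: p0=-3 p1=14/3 p2=14/3 p3=29/3; velocities now: v0=-3 v1=-2 v2=1 v3=1

Answer: 1,2 0,1 2,3 1,2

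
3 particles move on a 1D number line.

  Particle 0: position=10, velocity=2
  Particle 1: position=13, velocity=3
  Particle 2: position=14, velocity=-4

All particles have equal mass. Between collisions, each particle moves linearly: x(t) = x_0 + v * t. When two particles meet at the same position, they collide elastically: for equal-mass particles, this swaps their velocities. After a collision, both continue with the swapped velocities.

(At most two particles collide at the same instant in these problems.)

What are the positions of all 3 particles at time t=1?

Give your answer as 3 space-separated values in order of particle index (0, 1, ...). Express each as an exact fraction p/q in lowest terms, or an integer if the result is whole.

Answer: 10 12 16

Derivation:
Collision at t=1/7: particles 1 and 2 swap velocities; positions: p0=72/7 p1=94/7 p2=94/7; velocities now: v0=2 v1=-4 v2=3
Collision at t=2/3: particles 0 and 1 swap velocities; positions: p0=34/3 p1=34/3 p2=15; velocities now: v0=-4 v1=2 v2=3
Advance to t=1 (no further collisions before then); velocities: v0=-4 v1=2 v2=3; positions = 10 12 16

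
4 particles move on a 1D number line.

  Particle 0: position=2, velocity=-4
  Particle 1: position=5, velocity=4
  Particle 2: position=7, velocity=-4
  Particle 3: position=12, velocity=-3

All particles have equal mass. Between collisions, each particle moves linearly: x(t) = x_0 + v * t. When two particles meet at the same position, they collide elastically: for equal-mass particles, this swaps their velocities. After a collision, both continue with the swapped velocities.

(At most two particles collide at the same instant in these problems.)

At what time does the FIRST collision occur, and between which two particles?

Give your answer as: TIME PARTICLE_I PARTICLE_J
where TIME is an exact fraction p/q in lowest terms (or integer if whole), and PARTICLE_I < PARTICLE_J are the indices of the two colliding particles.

Answer: 1/4 1 2

Derivation:
Pair (0,1): pos 2,5 vel -4,4 -> not approaching (rel speed -8 <= 0)
Pair (1,2): pos 5,7 vel 4,-4 -> gap=2, closing at 8/unit, collide at t=1/4
Pair (2,3): pos 7,12 vel -4,-3 -> not approaching (rel speed -1 <= 0)
Earliest collision: t=1/4 between 1 and 2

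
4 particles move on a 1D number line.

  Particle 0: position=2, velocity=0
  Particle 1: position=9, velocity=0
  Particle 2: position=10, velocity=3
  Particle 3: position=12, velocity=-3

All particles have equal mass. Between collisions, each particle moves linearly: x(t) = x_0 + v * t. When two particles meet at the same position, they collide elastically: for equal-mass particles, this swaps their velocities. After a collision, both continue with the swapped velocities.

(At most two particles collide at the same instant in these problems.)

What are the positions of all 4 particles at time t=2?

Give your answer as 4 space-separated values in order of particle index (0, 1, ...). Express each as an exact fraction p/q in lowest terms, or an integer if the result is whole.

Collision at t=1/3: particles 2 and 3 swap velocities; positions: p0=2 p1=9 p2=11 p3=11; velocities now: v0=0 v1=0 v2=-3 v3=3
Collision at t=1: particles 1 and 2 swap velocities; positions: p0=2 p1=9 p2=9 p3=13; velocities now: v0=0 v1=-3 v2=0 v3=3
Advance to t=2 (no further collisions before then); velocities: v0=0 v1=-3 v2=0 v3=3; positions = 2 6 9 16

Answer: 2 6 9 16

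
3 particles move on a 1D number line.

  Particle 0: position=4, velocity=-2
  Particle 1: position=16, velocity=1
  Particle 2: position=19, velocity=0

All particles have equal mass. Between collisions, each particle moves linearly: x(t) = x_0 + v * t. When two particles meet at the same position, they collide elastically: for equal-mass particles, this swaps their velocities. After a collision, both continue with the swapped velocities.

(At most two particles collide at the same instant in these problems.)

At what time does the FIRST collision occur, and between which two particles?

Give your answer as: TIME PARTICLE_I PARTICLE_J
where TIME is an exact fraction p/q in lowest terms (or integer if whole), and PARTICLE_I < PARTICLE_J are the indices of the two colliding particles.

Pair (0,1): pos 4,16 vel -2,1 -> not approaching (rel speed -3 <= 0)
Pair (1,2): pos 16,19 vel 1,0 -> gap=3, closing at 1/unit, collide at t=3
Earliest collision: t=3 between 1 and 2

Answer: 3 1 2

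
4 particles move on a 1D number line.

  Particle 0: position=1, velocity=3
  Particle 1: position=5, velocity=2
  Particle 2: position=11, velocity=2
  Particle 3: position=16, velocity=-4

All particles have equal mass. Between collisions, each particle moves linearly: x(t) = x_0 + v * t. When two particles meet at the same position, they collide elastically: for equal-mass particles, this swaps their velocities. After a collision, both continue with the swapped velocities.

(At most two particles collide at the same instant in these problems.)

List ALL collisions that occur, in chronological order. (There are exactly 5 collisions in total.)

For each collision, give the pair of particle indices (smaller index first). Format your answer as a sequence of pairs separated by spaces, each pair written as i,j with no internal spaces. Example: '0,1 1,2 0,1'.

Answer: 2,3 1,2 0,1 1,2 2,3

Derivation:
Collision at t=5/6: particles 2 and 3 swap velocities; positions: p0=7/2 p1=20/3 p2=38/3 p3=38/3; velocities now: v0=3 v1=2 v2=-4 v3=2
Collision at t=11/6: particles 1 and 2 swap velocities; positions: p0=13/2 p1=26/3 p2=26/3 p3=44/3; velocities now: v0=3 v1=-4 v2=2 v3=2
Collision at t=15/7: particles 0 and 1 swap velocities; positions: p0=52/7 p1=52/7 p2=65/7 p3=107/7; velocities now: v0=-4 v1=3 v2=2 v3=2
Collision at t=4: particles 1 and 2 swap velocities; positions: p0=0 p1=13 p2=13 p3=19; velocities now: v0=-4 v1=2 v2=3 v3=2
Collision at t=10: particles 2 and 3 swap velocities; positions: p0=-24 p1=25 p2=31 p3=31; velocities now: v0=-4 v1=2 v2=2 v3=3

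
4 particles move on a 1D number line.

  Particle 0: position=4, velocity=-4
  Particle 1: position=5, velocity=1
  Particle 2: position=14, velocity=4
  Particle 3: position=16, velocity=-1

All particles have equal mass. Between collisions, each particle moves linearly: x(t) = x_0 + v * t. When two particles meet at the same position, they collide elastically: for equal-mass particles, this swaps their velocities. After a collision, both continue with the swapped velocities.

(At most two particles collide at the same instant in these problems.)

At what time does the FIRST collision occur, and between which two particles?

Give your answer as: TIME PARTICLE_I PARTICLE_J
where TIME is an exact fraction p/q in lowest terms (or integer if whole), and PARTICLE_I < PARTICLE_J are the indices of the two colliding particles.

Pair (0,1): pos 4,5 vel -4,1 -> not approaching (rel speed -5 <= 0)
Pair (1,2): pos 5,14 vel 1,4 -> not approaching (rel speed -3 <= 0)
Pair (2,3): pos 14,16 vel 4,-1 -> gap=2, closing at 5/unit, collide at t=2/5
Earliest collision: t=2/5 between 2 and 3

Answer: 2/5 2 3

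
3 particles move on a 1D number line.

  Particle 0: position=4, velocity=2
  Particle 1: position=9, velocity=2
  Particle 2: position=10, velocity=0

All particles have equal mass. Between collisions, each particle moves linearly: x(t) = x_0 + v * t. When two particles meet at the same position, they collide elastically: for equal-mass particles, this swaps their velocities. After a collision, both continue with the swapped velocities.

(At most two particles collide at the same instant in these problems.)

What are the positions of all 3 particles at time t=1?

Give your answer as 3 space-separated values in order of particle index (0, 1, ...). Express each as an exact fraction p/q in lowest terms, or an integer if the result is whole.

Answer: 6 10 11

Derivation:
Collision at t=1/2: particles 1 and 2 swap velocities; positions: p0=5 p1=10 p2=10; velocities now: v0=2 v1=0 v2=2
Advance to t=1 (no further collisions before then); velocities: v0=2 v1=0 v2=2; positions = 6 10 11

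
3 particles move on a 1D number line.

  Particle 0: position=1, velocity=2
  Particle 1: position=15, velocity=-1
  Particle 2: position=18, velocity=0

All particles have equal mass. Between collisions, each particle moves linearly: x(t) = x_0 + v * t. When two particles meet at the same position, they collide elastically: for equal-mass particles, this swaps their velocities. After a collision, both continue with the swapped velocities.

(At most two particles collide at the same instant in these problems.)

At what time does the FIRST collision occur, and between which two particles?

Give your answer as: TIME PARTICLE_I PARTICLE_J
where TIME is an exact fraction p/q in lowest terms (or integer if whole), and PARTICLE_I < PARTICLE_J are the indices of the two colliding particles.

Answer: 14/3 0 1

Derivation:
Pair (0,1): pos 1,15 vel 2,-1 -> gap=14, closing at 3/unit, collide at t=14/3
Pair (1,2): pos 15,18 vel -1,0 -> not approaching (rel speed -1 <= 0)
Earliest collision: t=14/3 between 0 and 1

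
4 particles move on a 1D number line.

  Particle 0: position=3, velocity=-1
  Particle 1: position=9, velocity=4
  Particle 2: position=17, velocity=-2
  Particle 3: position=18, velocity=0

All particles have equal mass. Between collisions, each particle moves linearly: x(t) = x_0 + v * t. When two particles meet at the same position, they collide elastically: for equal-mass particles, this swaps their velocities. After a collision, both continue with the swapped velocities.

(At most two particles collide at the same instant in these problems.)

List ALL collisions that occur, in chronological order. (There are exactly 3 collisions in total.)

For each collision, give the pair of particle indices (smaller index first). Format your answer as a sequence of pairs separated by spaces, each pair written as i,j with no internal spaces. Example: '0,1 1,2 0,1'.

Collision at t=4/3: particles 1 and 2 swap velocities; positions: p0=5/3 p1=43/3 p2=43/3 p3=18; velocities now: v0=-1 v1=-2 v2=4 v3=0
Collision at t=9/4: particles 2 and 3 swap velocities; positions: p0=3/4 p1=25/2 p2=18 p3=18; velocities now: v0=-1 v1=-2 v2=0 v3=4
Collision at t=14: particles 0 and 1 swap velocities; positions: p0=-11 p1=-11 p2=18 p3=65; velocities now: v0=-2 v1=-1 v2=0 v3=4

Answer: 1,2 2,3 0,1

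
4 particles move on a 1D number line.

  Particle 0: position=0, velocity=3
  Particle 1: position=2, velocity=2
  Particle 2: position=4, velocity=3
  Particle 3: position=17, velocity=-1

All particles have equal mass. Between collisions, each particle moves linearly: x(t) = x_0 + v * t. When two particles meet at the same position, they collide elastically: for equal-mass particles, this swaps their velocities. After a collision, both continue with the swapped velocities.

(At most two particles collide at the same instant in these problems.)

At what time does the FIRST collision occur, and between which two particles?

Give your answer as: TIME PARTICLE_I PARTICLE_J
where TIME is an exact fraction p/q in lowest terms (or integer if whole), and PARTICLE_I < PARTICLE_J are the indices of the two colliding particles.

Pair (0,1): pos 0,2 vel 3,2 -> gap=2, closing at 1/unit, collide at t=2
Pair (1,2): pos 2,4 vel 2,3 -> not approaching (rel speed -1 <= 0)
Pair (2,3): pos 4,17 vel 3,-1 -> gap=13, closing at 4/unit, collide at t=13/4
Earliest collision: t=2 between 0 and 1

Answer: 2 0 1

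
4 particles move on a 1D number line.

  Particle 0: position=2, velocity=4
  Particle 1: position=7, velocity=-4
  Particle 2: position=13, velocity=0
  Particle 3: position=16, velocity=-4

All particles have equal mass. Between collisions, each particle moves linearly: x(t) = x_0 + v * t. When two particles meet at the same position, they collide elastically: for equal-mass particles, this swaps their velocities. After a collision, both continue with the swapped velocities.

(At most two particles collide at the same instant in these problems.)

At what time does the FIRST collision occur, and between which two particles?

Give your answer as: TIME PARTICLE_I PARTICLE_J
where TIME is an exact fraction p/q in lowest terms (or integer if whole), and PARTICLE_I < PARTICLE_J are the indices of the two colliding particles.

Pair (0,1): pos 2,7 vel 4,-4 -> gap=5, closing at 8/unit, collide at t=5/8
Pair (1,2): pos 7,13 vel -4,0 -> not approaching (rel speed -4 <= 0)
Pair (2,3): pos 13,16 vel 0,-4 -> gap=3, closing at 4/unit, collide at t=3/4
Earliest collision: t=5/8 between 0 and 1

Answer: 5/8 0 1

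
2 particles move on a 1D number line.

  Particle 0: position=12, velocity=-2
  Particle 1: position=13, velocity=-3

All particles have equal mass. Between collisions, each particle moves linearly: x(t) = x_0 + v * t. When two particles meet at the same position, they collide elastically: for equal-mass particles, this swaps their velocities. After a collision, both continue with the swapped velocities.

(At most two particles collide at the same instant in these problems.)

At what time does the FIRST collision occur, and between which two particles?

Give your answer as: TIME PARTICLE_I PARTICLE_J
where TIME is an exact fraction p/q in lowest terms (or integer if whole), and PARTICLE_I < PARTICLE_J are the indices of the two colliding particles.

Answer: 1 0 1

Derivation:
Pair (0,1): pos 12,13 vel -2,-3 -> gap=1, closing at 1/unit, collide at t=1
Earliest collision: t=1 between 0 and 1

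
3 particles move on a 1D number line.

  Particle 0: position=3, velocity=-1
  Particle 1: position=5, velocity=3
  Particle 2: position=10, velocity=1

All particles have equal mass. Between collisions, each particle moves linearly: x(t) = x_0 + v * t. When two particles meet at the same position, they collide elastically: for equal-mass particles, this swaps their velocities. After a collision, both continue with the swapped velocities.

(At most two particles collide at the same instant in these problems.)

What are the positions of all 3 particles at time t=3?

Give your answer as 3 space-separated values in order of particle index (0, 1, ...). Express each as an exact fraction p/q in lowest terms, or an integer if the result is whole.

Answer: 0 13 14

Derivation:
Collision at t=5/2: particles 1 and 2 swap velocities; positions: p0=1/2 p1=25/2 p2=25/2; velocities now: v0=-1 v1=1 v2=3
Advance to t=3 (no further collisions before then); velocities: v0=-1 v1=1 v2=3; positions = 0 13 14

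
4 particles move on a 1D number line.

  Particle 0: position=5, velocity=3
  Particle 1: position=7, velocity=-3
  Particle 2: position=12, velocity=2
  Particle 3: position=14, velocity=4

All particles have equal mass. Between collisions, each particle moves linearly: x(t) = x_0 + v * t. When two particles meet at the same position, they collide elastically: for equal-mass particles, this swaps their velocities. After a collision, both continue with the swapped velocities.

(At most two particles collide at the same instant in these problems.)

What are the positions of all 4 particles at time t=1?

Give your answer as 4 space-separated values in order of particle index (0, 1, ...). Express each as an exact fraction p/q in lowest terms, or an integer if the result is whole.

Answer: 4 8 14 18

Derivation:
Collision at t=1/3: particles 0 and 1 swap velocities; positions: p0=6 p1=6 p2=38/3 p3=46/3; velocities now: v0=-3 v1=3 v2=2 v3=4
Advance to t=1 (no further collisions before then); velocities: v0=-3 v1=3 v2=2 v3=4; positions = 4 8 14 18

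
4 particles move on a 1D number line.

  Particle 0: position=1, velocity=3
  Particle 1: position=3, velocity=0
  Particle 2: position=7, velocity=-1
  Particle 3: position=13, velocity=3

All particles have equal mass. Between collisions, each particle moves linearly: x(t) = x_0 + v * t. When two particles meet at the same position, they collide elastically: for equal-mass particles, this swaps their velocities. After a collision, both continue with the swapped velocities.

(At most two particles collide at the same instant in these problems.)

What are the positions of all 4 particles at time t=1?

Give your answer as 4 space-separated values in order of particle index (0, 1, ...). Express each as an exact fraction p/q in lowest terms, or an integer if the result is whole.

Collision at t=2/3: particles 0 and 1 swap velocities; positions: p0=3 p1=3 p2=19/3 p3=15; velocities now: v0=0 v1=3 v2=-1 v3=3
Advance to t=1 (no further collisions before then); velocities: v0=0 v1=3 v2=-1 v3=3; positions = 3 4 6 16

Answer: 3 4 6 16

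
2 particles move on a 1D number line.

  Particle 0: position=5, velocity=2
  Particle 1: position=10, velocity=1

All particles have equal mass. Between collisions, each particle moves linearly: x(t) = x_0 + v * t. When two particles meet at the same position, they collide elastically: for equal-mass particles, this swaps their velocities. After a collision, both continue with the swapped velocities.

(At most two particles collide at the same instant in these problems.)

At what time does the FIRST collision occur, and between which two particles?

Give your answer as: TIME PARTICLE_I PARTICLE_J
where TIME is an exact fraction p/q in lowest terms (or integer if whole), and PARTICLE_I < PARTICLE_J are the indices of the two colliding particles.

Answer: 5 0 1

Derivation:
Pair (0,1): pos 5,10 vel 2,1 -> gap=5, closing at 1/unit, collide at t=5
Earliest collision: t=5 between 0 and 1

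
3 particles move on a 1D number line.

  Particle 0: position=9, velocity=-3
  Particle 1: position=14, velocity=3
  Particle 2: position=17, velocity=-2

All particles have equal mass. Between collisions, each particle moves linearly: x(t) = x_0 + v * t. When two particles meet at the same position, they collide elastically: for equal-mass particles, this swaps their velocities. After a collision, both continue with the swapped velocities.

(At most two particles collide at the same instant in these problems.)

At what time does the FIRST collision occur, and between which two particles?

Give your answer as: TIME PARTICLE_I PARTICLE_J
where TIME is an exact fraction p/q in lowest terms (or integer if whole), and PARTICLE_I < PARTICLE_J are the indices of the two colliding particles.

Pair (0,1): pos 9,14 vel -3,3 -> not approaching (rel speed -6 <= 0)
Pair (1,2): pos 14,17 vel 3,-2 -> gap=3, closing at 5/unit, collide at t=3/5
Earliest collision: t=3/5 between 1 and 2

Answer: 3/5 1 2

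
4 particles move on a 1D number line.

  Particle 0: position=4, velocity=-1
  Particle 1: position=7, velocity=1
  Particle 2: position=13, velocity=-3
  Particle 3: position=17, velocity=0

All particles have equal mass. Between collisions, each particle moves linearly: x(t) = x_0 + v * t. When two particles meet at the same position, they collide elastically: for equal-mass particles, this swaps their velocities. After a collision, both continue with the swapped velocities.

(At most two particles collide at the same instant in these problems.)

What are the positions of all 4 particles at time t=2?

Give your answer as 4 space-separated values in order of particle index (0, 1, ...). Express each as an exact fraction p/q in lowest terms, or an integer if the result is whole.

Answer: 2 7 9 17

Derivation:
Collision at t=3/2: particles 1 and 2 swap velocities; positions: p0=5/2 p1=17/2 p2=17/2 p3=17; velocities now: v0=-1 v1=-3 v2=1 v3=0
Advance to t=2 (no further collisions before then); velocities: v0=-1 v1=-3 v2=1 v3=0; positions = 2 7 9 17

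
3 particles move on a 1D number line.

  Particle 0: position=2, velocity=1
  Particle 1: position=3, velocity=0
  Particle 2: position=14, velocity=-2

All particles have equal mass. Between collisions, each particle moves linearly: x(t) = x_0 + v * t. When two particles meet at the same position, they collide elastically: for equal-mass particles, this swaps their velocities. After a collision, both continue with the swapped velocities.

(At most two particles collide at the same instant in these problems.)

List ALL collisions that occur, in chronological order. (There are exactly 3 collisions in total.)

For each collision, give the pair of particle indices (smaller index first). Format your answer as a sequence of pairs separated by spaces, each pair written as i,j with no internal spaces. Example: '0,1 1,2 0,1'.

Collision at t=1: particles 0 and 1 swap velocities; positions: p0=3 p1=3 p2=12; velocities now: v0=0 v1=1 v2=-2
Collision at t=4: particles 1 and 2 swap velocities; positions: p0=3 p1=6 p2=6; velocities now: v0=0 v1=-2 v2=1
Collision at t=11/2: particles 0 and 1 swap velocities; positions: p0=3 p1=3 p2=15/2; velocities now: v0=-2 v1=0 v2=1

Answer: 0,1 1,2 0,1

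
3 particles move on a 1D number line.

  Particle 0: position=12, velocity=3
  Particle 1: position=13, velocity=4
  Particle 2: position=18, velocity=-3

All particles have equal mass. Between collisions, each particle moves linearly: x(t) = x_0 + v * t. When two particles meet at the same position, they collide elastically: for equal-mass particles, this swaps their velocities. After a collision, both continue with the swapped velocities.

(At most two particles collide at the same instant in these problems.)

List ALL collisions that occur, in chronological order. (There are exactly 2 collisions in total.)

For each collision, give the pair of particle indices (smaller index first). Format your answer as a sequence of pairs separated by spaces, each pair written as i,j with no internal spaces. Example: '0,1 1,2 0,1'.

Collision at t=5/7: particles 1 and 2 swap velocities; positions: p0=99/7 p1=111/7 p2=111/7; velocities now: v0=3 v1=-3 v2=4
Collision at t=1: particles 0 and 1 swap velocities; positions: p0=15 p1=15 p2=17; velocities now: v0=-3 v1=3 v2=4

Answer: 1,2 0,1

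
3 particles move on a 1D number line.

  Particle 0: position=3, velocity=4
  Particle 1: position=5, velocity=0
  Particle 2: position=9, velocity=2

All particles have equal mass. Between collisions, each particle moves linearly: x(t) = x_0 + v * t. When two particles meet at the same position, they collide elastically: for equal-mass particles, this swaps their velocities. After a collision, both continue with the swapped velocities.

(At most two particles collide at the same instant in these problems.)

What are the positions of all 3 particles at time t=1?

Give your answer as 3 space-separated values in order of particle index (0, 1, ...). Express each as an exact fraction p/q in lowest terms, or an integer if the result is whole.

Collision at t=1/2: particles 0 and 1 swap velocities; positions: p0=5 p1=5 p2=10; velocities now: v0=0 v1=4 v2=2
Advance to t=1 (no further collisions before then); velocities: v0=0 v1=4 v2=2; positions = 5 7 11

Answer: 5 7 11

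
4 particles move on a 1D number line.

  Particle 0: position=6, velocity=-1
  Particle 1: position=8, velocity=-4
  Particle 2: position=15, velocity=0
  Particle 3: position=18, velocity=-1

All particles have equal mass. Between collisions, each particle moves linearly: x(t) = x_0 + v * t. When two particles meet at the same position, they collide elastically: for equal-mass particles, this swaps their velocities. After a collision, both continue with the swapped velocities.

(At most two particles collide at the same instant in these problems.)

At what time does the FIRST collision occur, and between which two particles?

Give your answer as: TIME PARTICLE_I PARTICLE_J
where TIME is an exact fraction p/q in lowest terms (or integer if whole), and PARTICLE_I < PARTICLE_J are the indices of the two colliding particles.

Pair (0,1): pos 6,8 vel -1,-4 -> gap=2, closing at 3/unit, collide at t=2/3
Pair (1,2): pos 8,15 vel -4,0 -> not approaching (rel speed -4 <= 0)
Pair (2,3): pos 15,18 vel 0,-1 -> gap=3, closing at 1/unit, collide at t=3
Earliest collision: t=2/3 between 0 and 1

Answer: 2/3 0 1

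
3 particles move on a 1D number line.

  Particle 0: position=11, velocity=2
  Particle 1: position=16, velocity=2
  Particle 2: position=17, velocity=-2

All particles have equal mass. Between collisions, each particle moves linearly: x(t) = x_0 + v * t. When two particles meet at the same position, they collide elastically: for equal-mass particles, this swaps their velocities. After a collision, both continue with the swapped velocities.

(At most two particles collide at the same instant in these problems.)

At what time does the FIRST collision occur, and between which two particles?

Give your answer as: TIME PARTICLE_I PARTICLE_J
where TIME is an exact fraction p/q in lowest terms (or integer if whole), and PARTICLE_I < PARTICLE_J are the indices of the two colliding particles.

Pair (0,1): pos 11,16 vel 2,2 -> not approaching (rel speed 0 <= 0)
Pair (1,2): pos 16,17 vel 2,-2 -> gap=1, closing at 4/unit, collide at t=1/4
Earliest collision: t=1/4 between 1 and 2

Answer: 1/4 1 2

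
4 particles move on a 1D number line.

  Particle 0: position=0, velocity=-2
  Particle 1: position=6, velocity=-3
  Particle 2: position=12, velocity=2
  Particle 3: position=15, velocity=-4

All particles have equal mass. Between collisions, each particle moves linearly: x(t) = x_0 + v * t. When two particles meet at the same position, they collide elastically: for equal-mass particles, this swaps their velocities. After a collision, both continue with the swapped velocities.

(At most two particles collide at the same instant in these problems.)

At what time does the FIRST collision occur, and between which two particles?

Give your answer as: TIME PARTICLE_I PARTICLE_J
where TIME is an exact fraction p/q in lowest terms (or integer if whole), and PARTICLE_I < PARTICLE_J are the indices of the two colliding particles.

Answer: 1/2 2 3

Derivation:
Pair (0,1): pos 0,6 vel -2,-3 -> gap=6, closing at 1/unit, collide at t=6
Pair (1,2): pos 6,12 vel -3,2 -> not approaching (rel speed -5 <= 0)
Pair (2,3): pos 12,15 vel 2,-4 -> gap=3, closing at 6/unit, collide at t=1/2
Earliest collision: t=1/2 between 2 and 3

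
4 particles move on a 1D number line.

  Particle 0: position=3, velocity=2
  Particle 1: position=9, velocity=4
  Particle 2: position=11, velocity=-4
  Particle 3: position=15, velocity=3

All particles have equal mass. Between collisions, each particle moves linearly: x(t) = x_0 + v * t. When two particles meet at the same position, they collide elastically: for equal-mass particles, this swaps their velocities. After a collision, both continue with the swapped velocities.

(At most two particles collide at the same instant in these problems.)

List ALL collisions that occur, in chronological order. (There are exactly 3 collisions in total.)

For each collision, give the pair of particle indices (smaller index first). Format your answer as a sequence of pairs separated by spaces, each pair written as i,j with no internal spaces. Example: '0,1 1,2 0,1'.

Collision at t=1/4: particles 1 and 2 swap velocities; positions: p0=7/2 p1=10 p2=10 p3=63/4; velocities now: v0=2 v1=-4 v2=4 v3=3
Collision at t=4/3: particles 0 and 1 swap velocities; positions: p0=17/3 p1=17/3 p2=43/3 p3=19; velocities now: v0=-4 v1=2 v2=4 v3=3
Collision at t=6: particles 2 and 3 swap velocities; positions: p0=-13 p1=15 p2=33 p3=33; velocities now: v0=-4 v1=2 v2=3 v3=4

Answer: 1,2 0,1 2,3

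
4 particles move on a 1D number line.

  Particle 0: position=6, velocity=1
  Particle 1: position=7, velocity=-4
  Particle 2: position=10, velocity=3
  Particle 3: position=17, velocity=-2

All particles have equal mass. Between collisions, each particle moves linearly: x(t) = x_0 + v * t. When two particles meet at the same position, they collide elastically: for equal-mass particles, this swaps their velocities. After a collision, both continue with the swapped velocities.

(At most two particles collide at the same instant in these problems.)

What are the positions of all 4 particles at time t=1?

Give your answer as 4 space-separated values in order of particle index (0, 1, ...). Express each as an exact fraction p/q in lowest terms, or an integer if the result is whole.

Collision at t=1/5: particles 0 and 1 swap velocities; positions: p0=31/5 p1=31/5 p2=53/5 p3=83/5; velocities now: v0=-4 v1=1 v2=3 v3=-2
Advance to t=1 (no further collisions before then); velocities: v0=-4 v1=1 v2=3 v3=-2; positions = 3 7 13 15

Answer: 3 7 13 15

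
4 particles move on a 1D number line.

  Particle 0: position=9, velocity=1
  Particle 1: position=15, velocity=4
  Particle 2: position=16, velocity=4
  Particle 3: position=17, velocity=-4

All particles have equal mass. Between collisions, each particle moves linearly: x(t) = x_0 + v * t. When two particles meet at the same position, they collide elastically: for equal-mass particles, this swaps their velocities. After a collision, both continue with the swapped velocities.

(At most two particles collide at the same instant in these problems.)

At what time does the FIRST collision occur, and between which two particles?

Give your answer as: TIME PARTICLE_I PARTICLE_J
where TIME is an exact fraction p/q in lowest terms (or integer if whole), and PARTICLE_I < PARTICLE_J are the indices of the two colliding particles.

Pair (0,1): pos 9,15 vel 1,4 -> not approaching (rel speed -3 <= 0)
Pair (1,2): pos 15,16 vel 4,4 -> not approaching (rel speed 0 <= 0)
Pair (2,3): pos 16,17 vel 4,-4 -> gap=1, closing at 8/unit, collide at t=1/8
Earliest collision: t=1/8 between 2 and 3

Answer: 1/8 2 3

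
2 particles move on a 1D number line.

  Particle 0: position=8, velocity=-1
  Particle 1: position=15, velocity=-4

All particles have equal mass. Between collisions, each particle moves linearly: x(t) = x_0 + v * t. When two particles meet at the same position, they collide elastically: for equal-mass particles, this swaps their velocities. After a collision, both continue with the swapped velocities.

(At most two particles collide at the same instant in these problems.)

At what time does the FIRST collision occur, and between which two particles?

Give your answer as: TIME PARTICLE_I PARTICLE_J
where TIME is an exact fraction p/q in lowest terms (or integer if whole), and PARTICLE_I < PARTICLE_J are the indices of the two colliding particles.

Answer: 7/3 0 1

Derivation:
Pair (0,1): pos 8,15 vel -1,-4 -> gap=7, closing at 3/unit, collide at t=7/3
Earliest collision: t=7/3 between 0 and 1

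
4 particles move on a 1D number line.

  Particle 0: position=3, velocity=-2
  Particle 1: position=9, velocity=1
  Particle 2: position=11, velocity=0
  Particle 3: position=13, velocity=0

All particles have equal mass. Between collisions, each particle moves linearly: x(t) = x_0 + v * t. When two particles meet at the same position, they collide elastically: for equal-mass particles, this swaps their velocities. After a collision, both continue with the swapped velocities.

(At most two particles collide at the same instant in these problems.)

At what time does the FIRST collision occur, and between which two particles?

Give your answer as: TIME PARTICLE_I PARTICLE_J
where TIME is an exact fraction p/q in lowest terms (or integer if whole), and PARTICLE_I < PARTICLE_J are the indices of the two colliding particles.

Answer: 2 1 2

Derivation:
Pair (0,1): pos 3,9 vel -2,1 -> not approaching (rel speed -3 <= 0)
Pair (1,2): pos 9,11 vel 1,0 -> gap=2, closing at 1/unit, collide at t=2
Pair (2,3): pos 11,13 vel 0,0 -> not approaching (rel speed 0 <= 0)
Earliest collision: t=2 between 1 and 2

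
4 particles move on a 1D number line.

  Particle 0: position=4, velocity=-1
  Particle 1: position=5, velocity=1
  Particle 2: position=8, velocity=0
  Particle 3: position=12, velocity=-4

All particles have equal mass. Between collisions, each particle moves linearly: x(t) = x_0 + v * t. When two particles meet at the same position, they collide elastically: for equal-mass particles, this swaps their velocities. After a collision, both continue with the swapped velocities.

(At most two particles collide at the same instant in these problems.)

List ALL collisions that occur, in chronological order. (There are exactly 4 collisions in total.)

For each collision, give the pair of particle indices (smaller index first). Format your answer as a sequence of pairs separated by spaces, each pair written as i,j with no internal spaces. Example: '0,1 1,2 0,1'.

Collision at t=1: particles 2 and 3 swap velocities; positions: p0=3 p1=6 p2=8 p3=8; velocities now: v0=-1 v1=1 v2=-4 v3=0
Collision at t=7/5: particles 1 and 2 swap velocities; positions: p0=13/5 p1=32/5 p2=32/5 p3=8; velocities now: v0=-1 v1=-4 v2=1 v3=0
Collision at t=8/3: particles 0 and 1 swap velocities; positions: p0=4/3 p1=4/3 p2=23/3 p3=8; velocities now: v0=-4 v1=-1 v2=1 v3=0
Collision at t=3: particles 2 and 3 swap velocities; positions: p0=0 p1=1 p2=8 p3=8; velocities now: v0=-4 v1=-1 v2=0 v3=1

Answer: 2,3 1,2 0,1 2,3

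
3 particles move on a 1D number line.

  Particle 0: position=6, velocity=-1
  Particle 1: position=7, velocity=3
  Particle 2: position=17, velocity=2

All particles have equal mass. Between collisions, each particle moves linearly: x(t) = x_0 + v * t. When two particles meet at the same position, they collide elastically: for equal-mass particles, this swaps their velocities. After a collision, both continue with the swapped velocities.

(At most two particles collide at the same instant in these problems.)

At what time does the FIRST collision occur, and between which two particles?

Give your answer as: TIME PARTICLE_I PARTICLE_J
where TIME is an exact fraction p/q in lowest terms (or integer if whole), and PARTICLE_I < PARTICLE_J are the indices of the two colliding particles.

Pair (0,1): pos 6,7 vel -1,3 -> not approaching (rel speed -4 <= 0)
Pair (1,2): pos 7,17 vel 3,2 -> gap=10, closing at 1/unit, collide at t=10
Earliest collision: t=10 between 1 and 2

Answer: 10 1 2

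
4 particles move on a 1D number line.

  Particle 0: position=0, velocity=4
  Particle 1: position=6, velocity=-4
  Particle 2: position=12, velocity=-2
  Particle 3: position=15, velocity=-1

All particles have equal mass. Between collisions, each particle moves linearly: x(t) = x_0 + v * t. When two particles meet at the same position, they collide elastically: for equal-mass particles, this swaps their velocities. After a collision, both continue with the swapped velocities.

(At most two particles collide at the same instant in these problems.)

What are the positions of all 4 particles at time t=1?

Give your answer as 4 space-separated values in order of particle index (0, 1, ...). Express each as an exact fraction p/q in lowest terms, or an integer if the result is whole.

Answer: 2 4 10 14

Derivation:
Collision at t=3/4: particles 0 and 1 swap velocities; positions: p0=3 p1=3 p2=21/2 p3=57/4; velocities now: v0=-4 v1=4 v2=-2 v3=-1
Advance to t=1 (no further collisions before then); velocities: v0=-4 v1=4 v2=-2 v3=-1; positions = 2 4 10 14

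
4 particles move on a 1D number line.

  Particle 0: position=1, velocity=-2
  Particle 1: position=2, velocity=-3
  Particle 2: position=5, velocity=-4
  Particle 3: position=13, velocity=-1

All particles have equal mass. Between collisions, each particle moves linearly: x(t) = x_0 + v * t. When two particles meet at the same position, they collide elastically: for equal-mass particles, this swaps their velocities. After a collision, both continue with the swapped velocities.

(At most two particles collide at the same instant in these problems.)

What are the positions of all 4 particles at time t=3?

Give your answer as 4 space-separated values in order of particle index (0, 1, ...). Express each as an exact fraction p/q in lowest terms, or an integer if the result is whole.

Collision at t=1: particles 0 and 1 swap velocities; positions: p0=-1 p1=-1 p2=1 p3=12; velocities now: v0=-3 v1=-2 v2=-4 v3=-1
Collision at t=2: particles 1 and 2 swap velocities; positions: p0=-4 p1=-3 p2=-3 p3=11; velocities now: v0=-3 v1=-4 v2=-2 v3=-1
Collision at t=3: particles 0 and 1 swap velocities; positions: p0=-7 p1=-7 p2=-5 p3=10; velocities now: v0=-4 v1=-3 v2=-2 v3=-1
Advance to t=3 (no further collisions before then); velocities: v0=-4 v1=-3 v2=-2 v3=-1; positions = -7 -7 -5 10

Answer: -7 -7 -5 10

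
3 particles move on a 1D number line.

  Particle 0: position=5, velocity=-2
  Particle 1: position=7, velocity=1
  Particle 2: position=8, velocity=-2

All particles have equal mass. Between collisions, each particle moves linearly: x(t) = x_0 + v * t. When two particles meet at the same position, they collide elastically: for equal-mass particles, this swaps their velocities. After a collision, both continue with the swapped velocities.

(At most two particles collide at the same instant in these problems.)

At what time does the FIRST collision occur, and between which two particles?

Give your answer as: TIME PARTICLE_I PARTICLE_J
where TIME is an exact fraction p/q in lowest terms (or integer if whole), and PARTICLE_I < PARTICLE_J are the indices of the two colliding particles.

Answer: 1/3 1 2

Derivation:
Pair (0,1): pos 5,7 vel -2,1 -> not approaching (rel speed -3 <= 0)
Pair (1,2): pos 7,8 vel 1,-2 -> gap=1, closing at 3/unit, collide at t=1/3
Earliest collision: t=1/3 between 1 and 2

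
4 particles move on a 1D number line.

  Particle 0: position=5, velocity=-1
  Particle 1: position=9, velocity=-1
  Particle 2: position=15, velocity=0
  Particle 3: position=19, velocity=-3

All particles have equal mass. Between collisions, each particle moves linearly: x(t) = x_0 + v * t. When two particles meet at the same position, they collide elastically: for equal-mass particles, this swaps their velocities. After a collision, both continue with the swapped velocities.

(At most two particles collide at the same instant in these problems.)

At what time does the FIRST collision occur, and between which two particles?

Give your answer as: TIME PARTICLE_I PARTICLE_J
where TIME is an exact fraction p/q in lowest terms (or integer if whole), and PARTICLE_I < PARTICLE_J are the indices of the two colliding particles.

Answer: 4/3 2 3

Derivation:
Pair (0,1): pos 5,9 vel -1,-1 -> not approaching (rel speed 0 <= 0)
Pair (1,2): pos 9,15 vel -1,0 -> not approaching (rel speed -1 <= 0)
Pair (2,3): pos 15,19 vel 0,-3 -> gap=4, closing at 3/unit, collide at t=4/3
Earliest collision: t=4/3 between 2 and 3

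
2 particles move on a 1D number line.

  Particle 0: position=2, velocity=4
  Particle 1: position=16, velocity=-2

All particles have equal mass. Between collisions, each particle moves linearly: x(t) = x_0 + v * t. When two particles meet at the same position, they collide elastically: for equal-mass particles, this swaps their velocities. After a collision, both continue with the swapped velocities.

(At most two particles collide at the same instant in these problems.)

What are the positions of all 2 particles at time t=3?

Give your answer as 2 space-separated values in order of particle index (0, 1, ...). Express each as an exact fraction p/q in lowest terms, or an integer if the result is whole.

Collision at t=7/3: particles 0 and 1 swap velocities; positions: p0=34/3 p1=34/3; velocities now: v0=-2 v1=4
Advance to t=3 (no further collisions before then); velocities: v0=-2 v1=4; positions = 10 14

Answer: 10 14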